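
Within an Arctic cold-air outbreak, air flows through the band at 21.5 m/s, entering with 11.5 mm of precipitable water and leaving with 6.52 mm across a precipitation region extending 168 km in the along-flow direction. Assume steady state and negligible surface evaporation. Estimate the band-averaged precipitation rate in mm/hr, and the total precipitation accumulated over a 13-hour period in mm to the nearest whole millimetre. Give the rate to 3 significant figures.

R ≈ 2.29 mm/hr; total ≈ 30 mm

Column moisture flux per unit crosswind length is F = V × PW.
Inflow: F_in = 21.5 × 11.5 = 247.25 mm·m/s
Outflow: F_out = 21.5 × 6.52 = 140.18 mm·m/s
Steady-state rate R = (F_in − F_out)/L = (247.25 − 140.18) / 168000 m = 6.373e-04 mm/s.
R = 6.373e-04 × 3600 = 2.29 mm/hr.
Over 13 h: total = 2.29 × 13 = 29.77 ≈ 30 mm.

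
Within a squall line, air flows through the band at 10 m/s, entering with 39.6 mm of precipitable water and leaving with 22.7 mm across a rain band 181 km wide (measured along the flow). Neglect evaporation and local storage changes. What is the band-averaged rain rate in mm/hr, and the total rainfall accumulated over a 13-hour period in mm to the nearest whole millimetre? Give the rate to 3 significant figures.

Column moisture flux per unit crosswind length is F = V × PW.
Inflow: F_in = 10 × 39.6 = 396 mm·m/s
Outflow: F_out = 10 × 22.7 = 227 mm·m/s
Steady-state rate R = (F_in − F_out)/L = (396 − 227) / 181000 m = 9.337e-04 mm/s.
R = 9.337e-04 × 3600 = 3.36 mm/hr.
Over 13 h: total = 3.36 × 13 = 43.68 ≈ 44 mm.

R ≈ 3.36 mm/hr; total ≈ 44 mm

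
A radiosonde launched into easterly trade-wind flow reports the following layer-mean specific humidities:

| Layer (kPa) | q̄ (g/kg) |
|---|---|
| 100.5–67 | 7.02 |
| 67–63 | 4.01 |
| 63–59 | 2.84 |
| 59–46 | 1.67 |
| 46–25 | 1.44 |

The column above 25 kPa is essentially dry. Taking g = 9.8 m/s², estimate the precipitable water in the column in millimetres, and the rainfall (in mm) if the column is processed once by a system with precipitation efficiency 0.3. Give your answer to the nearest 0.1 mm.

Precipitable water is the column-integrated vapour mass per unit area: PW = (1/g) Σ q̄ Δp, with q in kg/kg and Δp in Pa (1 kg/m² of water = 1 mm).
Layer 100.5–67 kPa: Δp = 335 hPa = 33500 Pa, q̄ = 0.00702 kg/kg → 0.00702 × 33500 / 9.8 = 24.00 mm
Layer 67–63 kPa: Δp = 40 hPa = 4000 Pa, q̄ = 0.00401 kg/kg → 0.00401 × 4000 / 9.8 = 1.64 mm
Layer 63–59 kPa: Δp = 40 hPa = 4000 Pa, q̄ = 0.00284 kg/kg → 0.00284 × 4000 / 9.8 = 1.16 mm
Layer 59–46 kPa: Δp = 130 hPa = 13000 Pa, q̄ = 0.00167 kg/kg → 0.00167 × 13000 / 9.8 = 2.22 mm
Layer 46–25 kPa: Δp = 210 hPa = 21000 Pa, q̄ = 0.00144 kg/kg → 0.00144 × 21000 / 9.8 = 3.09 mm
PW = 24.00 + 1.64 + 1.16 + 2.22 + 3.09 = 32.11 ≈ 32.1 mm.
Rainfall = ε × PW = 0.3 × 32.1 = 9.6 mm.

PW ≈ 32.1 mm; rainfall ≈ 9.6 mm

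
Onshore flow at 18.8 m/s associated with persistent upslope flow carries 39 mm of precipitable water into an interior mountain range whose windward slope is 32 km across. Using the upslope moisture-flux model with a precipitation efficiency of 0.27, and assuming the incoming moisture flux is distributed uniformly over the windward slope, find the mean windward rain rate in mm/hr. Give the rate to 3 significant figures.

Incoming column moisture flux per unit ridge length: F = V × PW = 18.8 × 39 = 733.2 mm·m/s.
Spread over the 32 km slope with efficiency ε = 0.27: R = ε·F/W = 0.27 × 733.2 / 32000 m = 6.186e-03 mm/s.
R = 6.186e-03 × 3600 = 22.3 mm/hr.

R ≈ 22.3 mm/hr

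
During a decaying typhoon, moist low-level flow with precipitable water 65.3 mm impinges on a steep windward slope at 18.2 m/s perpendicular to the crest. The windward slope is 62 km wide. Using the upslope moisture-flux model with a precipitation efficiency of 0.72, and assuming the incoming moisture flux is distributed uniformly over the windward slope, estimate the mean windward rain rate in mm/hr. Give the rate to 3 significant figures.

Incoming column moisture flux per unit ridge length: F = V × PW = 18.2 × 65.3 = 1188.46 mm·m/s.
Spread over the 62 km slope with efficiency ε = 0.72: R = ε·F/W = 0.72 × 1188.46 / 62000 m = 1.380e-02 mm/s.
R = 1.380e-02 × 3600 = 49.7 mm/hr.

R ≈ 49.7 mm/hr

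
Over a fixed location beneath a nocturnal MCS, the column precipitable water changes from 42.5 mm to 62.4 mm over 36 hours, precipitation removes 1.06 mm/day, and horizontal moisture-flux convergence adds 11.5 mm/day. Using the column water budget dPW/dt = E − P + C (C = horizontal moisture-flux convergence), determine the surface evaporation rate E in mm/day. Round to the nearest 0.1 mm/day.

dPW/dt = (62.4 − 42.5) mm / (36/24 day) = +13.267 mm/day.
E = dPW/dt + P − C = (+13.267) + 1.06 − (11.5) = 2.8 mm/day.

E ≈ 2.8 mm/day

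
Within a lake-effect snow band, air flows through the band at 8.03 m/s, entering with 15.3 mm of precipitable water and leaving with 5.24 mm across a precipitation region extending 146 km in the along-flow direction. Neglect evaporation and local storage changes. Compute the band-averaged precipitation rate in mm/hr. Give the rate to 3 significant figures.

R ≈ 1.99 mm/hr

Column moisture flux per unit crosswind length is F = V × PW.
Inflow: F_in = 8.03 × 15.3 = 122.859 mm·m/s
Outflow: F_out = 8.03 × 5.24 = 42.0772 mm·m/s
Steady-state rate R = (F_in − F_out)/L = (122.859 − 42.0772) / 146000 m = 5.533e-04 mm/s.
R = 5.533e-04 × 3600 = 1.99 mm/hr.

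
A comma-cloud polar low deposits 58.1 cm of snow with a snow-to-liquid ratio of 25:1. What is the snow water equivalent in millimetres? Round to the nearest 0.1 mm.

SWE ≈ 23.2 mm

SWE = snow depth / ratio = 58.1 cm / 25 = 2.324 cm = 23.2 mm.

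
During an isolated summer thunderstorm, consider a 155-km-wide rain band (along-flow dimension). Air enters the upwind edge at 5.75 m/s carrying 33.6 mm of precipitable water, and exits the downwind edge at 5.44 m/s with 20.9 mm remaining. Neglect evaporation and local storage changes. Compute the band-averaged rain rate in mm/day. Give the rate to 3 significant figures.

Column moisture flux per unit crosswind length is F = V × PW.
Inflow: F_in = 5.75 × 33.6 = 193.2 mm·m/s
Outflow: F_out = 5.44 × 20.9 = 113.696 mm·m/s
Steady-state rate R = (F_in − F_out)/L = (193.2 − 113.696) / 155000 m = 5.129e-04 mm/s.
R = 5.129e-04 × 3600 × 24 = 44.3 mm/day.

R ≈ 44.3 mm/day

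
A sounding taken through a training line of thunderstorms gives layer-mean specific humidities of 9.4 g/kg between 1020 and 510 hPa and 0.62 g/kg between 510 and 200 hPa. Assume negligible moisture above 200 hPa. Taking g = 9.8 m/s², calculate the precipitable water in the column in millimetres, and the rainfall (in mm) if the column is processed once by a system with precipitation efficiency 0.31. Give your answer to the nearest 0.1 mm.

Precipitable water is the column-integrated vapour mass per unit area: PW = (1/g) Σ q̄ Δp, with q in kg/kg and Δp in Pa (1 kg/m² of water = 1 mm).
Layer 1020–510 hPa: Δp = 510 hPa = 51000 Pa, q̄ = 0.0094 kg/kg → 0.0094 × 51000 / 9.8 = 48.92 mm
Layer 510–200 hPa: Δp = 310 hPa = 31000 Pa, q̄ = 0.00062 kg/kg → 0.00062 × 31000 / 9.8 = 1.96 mm
PW = 48.92 + 1.96 = 50.88 ≈ 50.9 mm.
Rainfall = ε × PW = 0.31 × 50.9 = 15.8 mm.

PW ≈ 50.9 mm; rainfall ≈ 15.8 mm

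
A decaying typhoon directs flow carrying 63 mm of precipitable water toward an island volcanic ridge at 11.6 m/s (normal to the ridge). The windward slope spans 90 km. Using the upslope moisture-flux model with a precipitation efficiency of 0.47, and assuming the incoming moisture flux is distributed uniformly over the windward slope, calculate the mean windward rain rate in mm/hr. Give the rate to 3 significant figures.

R ≈ 13.7 mm/hr

Incoming column moisture flux per unit ridge length: F = V × PW = 11.6 × 63 = 730.8 mm·m/s.
Spread over the 90 km slope with efficiency ε = 0.47: R = ε·F/W = 0.47 × 730.8 / 90000 m = 3.816e-03 mm/s.
R = 3.816e-03 × 3600 = 13.7 mm/hr.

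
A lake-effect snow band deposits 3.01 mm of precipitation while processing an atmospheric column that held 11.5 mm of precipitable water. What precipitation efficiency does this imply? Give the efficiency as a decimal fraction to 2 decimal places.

ε = precipitation / PW = 3.01 / 11.5 = 0.26.

ε ≈ 0.26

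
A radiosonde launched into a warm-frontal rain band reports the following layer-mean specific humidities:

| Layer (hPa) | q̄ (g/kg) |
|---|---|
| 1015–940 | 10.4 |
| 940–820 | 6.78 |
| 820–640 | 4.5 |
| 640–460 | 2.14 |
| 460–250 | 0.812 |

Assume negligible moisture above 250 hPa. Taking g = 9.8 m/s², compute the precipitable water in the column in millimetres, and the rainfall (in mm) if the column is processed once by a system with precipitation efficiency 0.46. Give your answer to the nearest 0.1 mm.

Precipitable water is the column-integrated vapour mass per unit area: PW = (1/g) Σ q̄ Δp, with q in kg/kg and Δp in Pa (1 kg/m² of water = 1 mm).
Layer 1015–940 hPa: Δp = 75 hPa = 7500 Pa, q̄ = 0.0104 kg/kg → 0.0104 × 7500 / 9.8 = 7.96 mm
Layer 940–820 hPa: Δp = 120 hPa = 12000 Pa, q̄ = 0.00678 kg/kg → 0.00678 × 12000 / 9.8 = 8.30 mm
Layer 820–640 hPa: Δp = 180 hPa = 18000 Pa, q̄ = 0.0045 kg/kg → 0.0045 × 18000 / 9.8 = 8.27 mm
Layer 640–460 hPa: Δp = 180 hPa = 18000 Pa, q̄ = 0.00214 kg/kg → 0.00214 × 18000 / 9.8 = 3.93 mm
Layer 460–250 hPa: Δp = 210 hPa = 21000 Pa, q̄ = 0.000812 kg/kg → 0.000812 × 21000 / 9.8 = 1.74 mm
PW = 7.96 + 8.30 + 8.27 + 3.93 + 1.74 = 30.20 ≈ 30.2 mm.
Rainfall = ε × PW = 0.46 × 30.2 = 13.9 mm.

PW ≈ 30.2 mm; rainfall ≈ 13.9 mm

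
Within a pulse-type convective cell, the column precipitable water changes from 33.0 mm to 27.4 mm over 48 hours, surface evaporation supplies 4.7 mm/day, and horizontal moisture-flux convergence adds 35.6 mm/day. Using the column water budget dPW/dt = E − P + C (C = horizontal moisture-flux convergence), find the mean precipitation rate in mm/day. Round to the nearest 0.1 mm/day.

dPW/dt = (27.4 − 33.0) mm / (48/24 day) = -2.800 mm/day.
P = E + C − dPW/dt = 4.7 + (35.6) − (-2.800) = 43.1 mm/day.

P ≈ 43.1 mm/day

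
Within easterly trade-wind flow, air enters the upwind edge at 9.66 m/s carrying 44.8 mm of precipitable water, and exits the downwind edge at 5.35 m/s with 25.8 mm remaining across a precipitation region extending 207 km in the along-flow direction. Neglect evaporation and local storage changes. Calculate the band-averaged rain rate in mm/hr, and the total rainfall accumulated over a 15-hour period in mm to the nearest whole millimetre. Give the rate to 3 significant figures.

Column moisture flux per unit crosswind length is F = V × PW.
Inflow: F_in = 9.66 × 44.8 = 432.768 mm·m/s
Outflow: F_out = 5.35 × 25.8 = 138.03 mm·m/s
Steady-state rate R = (F_in − F_out)/L = (432.768 − 138.03) / 207000 m = 1.424e-03 mm/s.
R = 1.424e-03 × 3600 = 5.13 mm/hr.
Over 15 h: total = 5.13 × 15 = 76.95 ≈ 77 mm.

R ≈ 5.13 mm/hr; total ≈ 77 mm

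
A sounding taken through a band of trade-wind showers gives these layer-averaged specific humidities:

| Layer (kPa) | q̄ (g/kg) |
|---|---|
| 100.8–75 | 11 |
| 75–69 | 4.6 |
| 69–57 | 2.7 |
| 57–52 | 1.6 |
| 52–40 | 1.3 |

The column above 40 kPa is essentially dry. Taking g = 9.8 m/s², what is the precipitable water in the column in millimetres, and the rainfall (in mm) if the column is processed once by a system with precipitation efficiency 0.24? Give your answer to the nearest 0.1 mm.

Precipitable water is the column-integrated vapour mass per unit area: PW = (1/g) Σ q̄ Δp, with q in kg/kg and Δp in Pa (1 kg/m² of water = 1 mm).
Layer 100.8–75 kPa: Δp = 258 hPa = 25800 Pa, q̄ = 0.011 kg/kg → 0.011 × 25800 / 9.8 = 28.96 mm
Layer 75–69 kPa: Δp = 60 hPa = 6000 Pa, q̄ = 0.0046 kg/kg → 0.0046 × 6000 / 9.8 = 2.82 mm
Layer 69–57 kPa: Δp = 120 hPa = 12000 Pa, q̄ = 0.0027 kg/kg → 0.0027 × 12000 / 9.8 = 3.31 mm
Layer 57–52 kPa: Δp = 50 hPa = 5000 Pa, q̄ = 0.0016 kg/kg → 0.0016 × 5000 / 9.8 = 0.82 mm
Layer 52–40 kPa: Δp = 120 hPa = 12000 Pa, q̄ = 0.0013 kg/kg → 0.0013 × 12000 / 9.8 = 1.59 mm
PW = 28.96 + 2.82 + 3.31 + 0.82 + 1.59 = 37.50 ≈ 37.5 mm.
Rainfall = ε × PW = 0.24 × 37.5 = 9.0 mm.

PW ≈ 37.5 mm; rainfall ≈ 9.0 mm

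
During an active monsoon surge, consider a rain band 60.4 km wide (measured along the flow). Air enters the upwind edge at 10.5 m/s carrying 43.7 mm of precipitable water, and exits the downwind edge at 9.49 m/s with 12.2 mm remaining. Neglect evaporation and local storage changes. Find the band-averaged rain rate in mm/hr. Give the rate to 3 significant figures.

R ≈ 20.4 mm/hr

Column moisture flux per unit crosswind length is F = V × PW.
Inflow: F_in = 10.5 × 43.7 = 458.85 mm·m/s
Outflow: F_out = 9.49 × 12.2 = 115.778 mm·m/s
Steady-state rate R = (F_in − F_out)/L = (458.85 − 115.778) / 60400 m = 5.680e-03 mm/s.
R = 5.680e-03 × 3600 = 20.4 mm/hr.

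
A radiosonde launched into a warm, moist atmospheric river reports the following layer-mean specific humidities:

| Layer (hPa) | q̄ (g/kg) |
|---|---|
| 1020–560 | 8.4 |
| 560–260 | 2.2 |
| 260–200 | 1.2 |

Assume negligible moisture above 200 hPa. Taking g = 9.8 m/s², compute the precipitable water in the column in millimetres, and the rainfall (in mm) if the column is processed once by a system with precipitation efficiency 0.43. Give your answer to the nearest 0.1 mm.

PW ≈ 46.9 mm; rainfall ≈ 20.2 mm

Precipitable water is the column-integrated vapour mass per unit area: PW = (1/g) Σ q̄ Δp, with q in kg/kg and Δp in Pa (1 kg/m² of water = 1 mm).
Layer 1020–560 hPa: Δp = 460 hPa = 46000 Pa, q̄ = 0.0084 kg/kg → 0.0084 × 46000 / 9.8 = 39.43 mm
Layer 560–260 hPa: Δp = 300 hPa = 30000 Pa, q̄ = 0.0022 kg/kg → 0.0022 × 30000 / 9.8 = 6.73 mm
Layer 260–200 hPa: Δp = 60 hPa = 6000 Pa, q̄ = 0.0012 kg/kg → 0.0012 × 6000 / 9.8 = 0.73 mm
PW = 39.43 + 6.73 + 0.73 = 46.89 ≈ 46.9 mm.
Rainfall = ε × PW = 0.43 × 46.9 = 20.2 mm.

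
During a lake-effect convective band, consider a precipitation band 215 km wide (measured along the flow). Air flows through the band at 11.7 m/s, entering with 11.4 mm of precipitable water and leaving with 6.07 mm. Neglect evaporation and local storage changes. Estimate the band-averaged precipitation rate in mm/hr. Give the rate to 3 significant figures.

Column moisture flux per unit crosswind length is F = V × PW.
Inflow: F_in = 11.7 × 11.4 = 133.38 mm·m/s
Outflow: F_out = 11.7 × 6.07 = 71.019 mm·m/s
Steady-state rate R = (F_in − F_out)/L = (133.38 − 71.019) / 215000 m = 2.901e-04 mm/s.
R = 2.901e-04 × 3600 = 1.04 mm/hr.

R ≈ 1.04 mm/hr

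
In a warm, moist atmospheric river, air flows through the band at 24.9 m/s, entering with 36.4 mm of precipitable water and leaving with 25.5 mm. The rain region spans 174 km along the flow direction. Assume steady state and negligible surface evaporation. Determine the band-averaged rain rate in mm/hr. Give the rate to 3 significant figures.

Column moisture flux per unit crosswind length is F = V × PW.
Inflow: F_in = 24.9 × 36.4 = 906.36 mm·m/s
Outflow: F_out = 24.9 × 25.5 = 634.95 mm·m/s
Steady-state rate R = (F_in − F_out)/L = (906.36 − 634.95) / 174000 m = 1.560e-03 mm/s.
R = 1.560e-03 × 3600 = 5.62 mm/hr.

R ≈ 5.62 mm/hr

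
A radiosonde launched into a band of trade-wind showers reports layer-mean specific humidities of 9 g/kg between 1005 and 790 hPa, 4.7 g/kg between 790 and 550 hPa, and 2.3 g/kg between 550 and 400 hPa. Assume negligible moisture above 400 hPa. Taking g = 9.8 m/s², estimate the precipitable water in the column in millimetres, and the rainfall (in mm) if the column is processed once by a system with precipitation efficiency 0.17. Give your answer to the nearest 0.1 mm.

Precipitable water is the column-integrated vapour mass per unit area: PW = (1/g) Σ q̄ Δp, with q in kg/kg and Δp in Pa (1 kg/m² of water = 1 mm).
Layer 1005–790 hPa: Δp = 215 hPa = 21500 Pa, q̄ = 0.009 kg/kg → 0.009 × 21500 / 9.8 = 19.74 mm
Layer 790–550 hPa: Δp = 240 hPa = 24000 Pa, q̄ = 0.0047 kg/kg → 0.0047 × 24000 / 9.8 = 11.51 mm
Layer 550–400 hPa: Δp = 150 hPa = 15000 Pa, q̄ = 0.0023 kg/kg → 0.0023 × 15000 / 9.8 = 3.52 mm
PW = 19.74 + 11.51 + 3.52 = 34.77 ≈ 34.8 mm.
Rainfall = ε × PW = 0.17 × 34.8 = 5.9 mm.

PW ≈ 34.8 mm; rainfall ≈ 5.9 mm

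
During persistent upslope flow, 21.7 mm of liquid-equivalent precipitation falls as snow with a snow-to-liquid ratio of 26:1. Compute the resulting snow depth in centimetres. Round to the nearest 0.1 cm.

Snow depth = liquid × ratio = 21.7 mm × 26 = 564.2 mm = 56.4 cm.

snow depth ≈ 56.4 cm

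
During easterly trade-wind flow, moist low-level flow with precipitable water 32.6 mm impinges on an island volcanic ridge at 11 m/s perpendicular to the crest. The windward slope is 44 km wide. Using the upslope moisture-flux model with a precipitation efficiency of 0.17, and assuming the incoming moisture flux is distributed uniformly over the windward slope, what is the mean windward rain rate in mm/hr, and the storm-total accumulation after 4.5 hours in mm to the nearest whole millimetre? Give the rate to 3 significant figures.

R ≈ 4.99 mm/hr; total ≈ 22 mm

Incoming column moisture flux per unit ridge length: F = V × PW = 11 × 32.6 = 358.6 mm·m/s.
Spread over the 44 km slope with efficiency ε = 0.17: R = ε·F/W = 0.17 × 358.6 / 44000 m = 1.386e-03 mm/s.
R = 1.386e-03 × 3600 = 4.99 mm/hr.
Over 4.5 h: total = 4.99 × 4.5 = 22.455 ≈ 22 mm.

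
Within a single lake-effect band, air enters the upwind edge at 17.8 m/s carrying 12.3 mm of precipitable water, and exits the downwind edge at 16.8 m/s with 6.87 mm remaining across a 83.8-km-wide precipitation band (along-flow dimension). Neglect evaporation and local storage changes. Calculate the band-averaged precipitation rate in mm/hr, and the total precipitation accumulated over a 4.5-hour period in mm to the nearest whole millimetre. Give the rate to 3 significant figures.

R ≈ 4.45 mm/hr; total ≈ 20 mm

Column moisture flux per unit crosswind length is F = V × PW.
Inflow: F_in = 17.8 × 12.3 = 218.94 mm·m/s
Outflow: F_out = 16.8 × 6.87 = 115.416 mm·m/s
Steady-state rate R = (F_in − F_out)/L = (218.94 − 115.416) / 83800 m = 1.235e-03 mm/s.
R = 1.235e-03 × 3600 = 4.45 mm/hr.
Over 4.5 h: total = 4.45 × 4.5 = 20.025 ≈ 20 mm.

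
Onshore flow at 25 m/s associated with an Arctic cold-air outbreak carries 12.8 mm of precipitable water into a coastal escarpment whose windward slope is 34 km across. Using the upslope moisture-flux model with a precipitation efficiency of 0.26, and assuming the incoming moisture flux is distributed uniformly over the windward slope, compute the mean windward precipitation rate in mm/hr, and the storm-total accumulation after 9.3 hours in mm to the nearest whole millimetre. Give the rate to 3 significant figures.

R ≈ 8.81 mm/hr; total ≈ 82 mm

Incoming column moisture flux per unit ridge length: F = V × PW = 25 × 12.8 = 320 mm·m/s.
Spread over the 34 km slope with efficiency ε = 0.26: R = ε·F/W = 0.26 × 320 / 34000 m = 2.447e-03 mm/s.
R = 2.447e-03 × 3600 = 8.81 mm/hr.
Over 9.3 h: total = 8.81 × 9.3 = 81.933 ≈ 82 mm.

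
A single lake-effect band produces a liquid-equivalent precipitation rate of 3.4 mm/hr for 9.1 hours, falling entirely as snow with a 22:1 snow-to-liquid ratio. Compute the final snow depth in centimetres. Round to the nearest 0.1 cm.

Liquid-equivalent depth = 3.4 × 9.1 = 30.94 mm.
Snow depth = 30.94 mm × 22 = 680.68 mm = 68.1 cm.

snow depth ≈ 68.1 cm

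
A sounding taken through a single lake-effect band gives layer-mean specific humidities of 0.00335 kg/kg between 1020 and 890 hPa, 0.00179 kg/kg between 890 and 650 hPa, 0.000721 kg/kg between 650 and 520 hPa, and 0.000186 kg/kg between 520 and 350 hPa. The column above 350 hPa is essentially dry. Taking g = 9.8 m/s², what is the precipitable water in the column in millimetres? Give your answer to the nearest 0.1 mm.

Precipitable water is the column-integrated vapour mass per unit area: PW = (1/g) Σ q̄ Δp, with q in kg/kg and Δp in Pa (1 kg/m² of water = 1 mm).
Layer 1020–890 hPa: Δp = 130 hPa = 13000 Pa, q̄ = 0.00335 kg/kg → 0.00335 × 13000 / 9.8 = 4.44 mm
Layer 890–650 hPa: Δp = 240 hPa = 24000 Pa, q̄ = 0.00179 kg/kg → 0.00179 × 24000 / 9.8 = 4.38 mm
Layer 650–520 hPa: Δp = 130 hPa = 13000 Pa, q̄ = 0.000721 kg/kg → 0.000721 × 13000 / 9.8 = 0.96 mm
Layer 520–350 hPa: Δp = 170 hPa = 17000 Pa, q̄ = 0.000186 kg/kg → 0.000186 × 17000 / 9.8 = 0.32 mm
PW = 4.44 + 4.38 + 0.96 + 0.32 = 10.10 ≈ 10.1 mm.

PW ≈ 10.1 mm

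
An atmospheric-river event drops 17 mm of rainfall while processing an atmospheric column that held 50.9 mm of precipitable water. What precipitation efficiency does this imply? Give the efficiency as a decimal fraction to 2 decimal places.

ε = rainfall / PW = 17 / 50.9 = 0.33.

ε ≈ 0.33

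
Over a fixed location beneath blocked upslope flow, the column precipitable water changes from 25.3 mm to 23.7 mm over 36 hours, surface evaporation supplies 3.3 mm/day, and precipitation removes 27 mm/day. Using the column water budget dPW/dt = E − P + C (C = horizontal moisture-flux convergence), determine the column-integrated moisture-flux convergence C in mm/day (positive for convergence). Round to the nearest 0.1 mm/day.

C ≈ 22.6 mm/day

dPW/dt = (23.7 − 25.3) mm / (36/24 day) = -1.067 mm/day.
C = dPW/dt − E + P = (-1.067) − 3.3 + 27 = 22.6 mm/day.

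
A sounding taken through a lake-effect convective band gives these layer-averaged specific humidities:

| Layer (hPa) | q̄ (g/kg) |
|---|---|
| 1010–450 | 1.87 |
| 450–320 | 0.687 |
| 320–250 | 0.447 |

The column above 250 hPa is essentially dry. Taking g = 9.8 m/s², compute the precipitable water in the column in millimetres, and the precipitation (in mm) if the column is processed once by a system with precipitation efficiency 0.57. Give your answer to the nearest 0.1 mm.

PW ≈ 11.9 mm; precipitation ≈ 6.8 mm

Precipitable water is the column-integrated vapour mass per unit area: PW = (1/g) Σ q̄ Δp, with q in kg/kg and Δp in Pa (1 kg/m² of water = 1 mm).
Layer 1010–450 hPa: Δp = 560 hPa = 56000 Pa, q̄ = 0.00187 kg/kg → 0.00187 × 56000 / 9.8 = 10.69 mm
Layer 450–320 hPa: Δp = 130 hPa = 13000 Pa, q̄ = 0.000687 kg/kg → 0.000687 × 13000 / 9.8 = 0.91 mm
Layer 320–250 hPa: Δp = 70 hPa = 7000 Pa, q̄ = 0.000447 kg/kg → 0.000447 × 7000 / 9.8 = 0.32 mm
PW = 10.69 + 0.91 + 0.32 = 11.92 ≈ 11.9 mm.
Precipitation = ε × PW = 0.57 × 11.9 = 6.8 mm.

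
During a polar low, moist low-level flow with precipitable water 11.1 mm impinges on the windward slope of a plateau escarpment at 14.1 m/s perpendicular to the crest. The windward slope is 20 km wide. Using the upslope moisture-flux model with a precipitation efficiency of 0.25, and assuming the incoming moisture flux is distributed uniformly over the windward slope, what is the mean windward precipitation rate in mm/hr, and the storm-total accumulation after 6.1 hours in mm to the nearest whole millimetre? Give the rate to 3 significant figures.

R ≈ 7.04 mm/hr; total ≈ 43 mm

Incoming column moisture flux per unit ridge length: F = V × PW = 14.1 × 11.1 = 156.51 mm·m/s.
Spread over the 20 km slope with efficiency ε = 0.25: R = ε·F/W = 0.25 × 156.51 / 20000 m = 1.956e-03 mm/s.
R = 1.956e-03 × 3600 = 7.04 mm/hr.
Over 6.1 h: total = 7.04 × 6.1 = 42.944 ≈ 43 mm.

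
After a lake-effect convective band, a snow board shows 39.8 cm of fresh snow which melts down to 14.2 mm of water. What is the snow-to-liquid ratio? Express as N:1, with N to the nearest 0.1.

Ratio = snow depth / SWE = 398 mm / 14.2 mm = 28.0, i.e. 28.0:1.

ratio ≈ 28.0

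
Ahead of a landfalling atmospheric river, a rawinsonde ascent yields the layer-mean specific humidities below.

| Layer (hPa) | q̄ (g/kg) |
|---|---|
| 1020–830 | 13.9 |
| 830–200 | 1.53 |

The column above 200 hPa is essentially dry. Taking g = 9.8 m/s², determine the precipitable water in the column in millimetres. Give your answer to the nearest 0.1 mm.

Precipitable water is the column-integrated vapour mass per unit area: PW = (1/g) Σ q̄ Δp, with q in kg/kg and Δp in Pa (1 kg/m² of water = 1 mm).
Layer 1020–830 hPa: Δp = 190 hPa = 19000 Pa, q̄ = 0.0139 kg/kg → 0.0139 × 19000 / 9.8 = 26.95 mm
Layer 830–200 hPa: Δp = 630 hPa = 63000 Pa, q̄ = 0.00153 kg/kg → 0.00153 × 63000 / 9.8 = 9.84 mm
PW = 26.95 + 9.84 = 36.79 ≈ 36.8 mm.

PW ≈ 36.8 mm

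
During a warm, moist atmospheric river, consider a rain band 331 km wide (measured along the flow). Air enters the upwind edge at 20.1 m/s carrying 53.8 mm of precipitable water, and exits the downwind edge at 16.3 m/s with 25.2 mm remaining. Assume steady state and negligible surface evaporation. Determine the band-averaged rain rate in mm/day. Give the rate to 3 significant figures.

Column moisture flux per unit crosswind length is F = V × PW.
Inflow: F_in = 20.1 × 53.8 = 1081.38 mm·m/s
Outflow: F_out = 16.3 × 25.2 = 410.76 mm·m/s
Steady-state rate R = (F_in − F_out)/L = (1081.38 − 410.76) / 331000 m = 2.026e-03 mm/s.
R = 2.026e-03 × 3600 × 24 = 175 mm/day.

R ≈ 175 mm/day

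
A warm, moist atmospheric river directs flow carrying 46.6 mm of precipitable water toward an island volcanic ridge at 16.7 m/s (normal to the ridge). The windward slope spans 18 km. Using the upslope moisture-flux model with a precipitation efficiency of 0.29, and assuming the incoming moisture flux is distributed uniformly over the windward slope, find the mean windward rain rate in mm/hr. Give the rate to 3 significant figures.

Incoming column moisture flux per unit ridge length: F = V × PW = 16.7 × 46.6 = 778.22 mm·m/s.
Spread over the 18 km slope with efficiency ε = 0.29: R = ε·F/W = 0.29 × 778.22 / 18000 m = 1.254e-02 mm/s.
R = 1.254e-02 × 3600 = 45.1 mm/hr.

R ≈ 45.1 mm/hr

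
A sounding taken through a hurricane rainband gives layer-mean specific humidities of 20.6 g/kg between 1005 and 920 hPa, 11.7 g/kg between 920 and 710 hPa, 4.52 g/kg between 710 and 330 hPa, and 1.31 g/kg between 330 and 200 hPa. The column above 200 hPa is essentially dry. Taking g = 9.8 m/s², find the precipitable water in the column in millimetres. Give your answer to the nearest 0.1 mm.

PW ≈ 62.2 mm

Precipitable water is the column-integrated vapour mass per unit area: PW = (1/g) Σ q̄ Δp, with q in kg/kg and Δp in Pa (1 kg/m² of water = 1 mm).
Layer 1005–920 hPa: Δp = 85 hPa = 8500 Pa, q̄ = 0.0206 kg/kg → 0.0206 × 8500 / 9.8 = 17.87 mm
Layer 920–710 hPa: Δp = 210 hPa = 21000 Pa, q̄ = 0.0117 kg/kg → 0.0117 × 21000 / 9.8 = 25.07 mm
Layer 710–330 hPa: Δp = 380 hPa = 38000 Pa, q̄ = 0.00452 kg/kg → 0.00452 × 38000 / 9.8 = 17.53 mm
Layer 330–200 hPa: Δp = 130 hPa = 13000 Pa, q̄ = 0.00131 kg/kg → 0.00131 × 13000 / 9.8 = 1.74 mm
PW = 17.87 + 25.07 + 17.53 + 1.74 = 62.21 ≈ 62.2 mm.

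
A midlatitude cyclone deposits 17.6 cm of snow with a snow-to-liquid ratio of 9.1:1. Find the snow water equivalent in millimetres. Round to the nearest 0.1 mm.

SWE ≈ 19.3 mm

SWE = snow depth / ratio = 17.6 cm / 9.1 = 1.934 cm = 19.3 mm.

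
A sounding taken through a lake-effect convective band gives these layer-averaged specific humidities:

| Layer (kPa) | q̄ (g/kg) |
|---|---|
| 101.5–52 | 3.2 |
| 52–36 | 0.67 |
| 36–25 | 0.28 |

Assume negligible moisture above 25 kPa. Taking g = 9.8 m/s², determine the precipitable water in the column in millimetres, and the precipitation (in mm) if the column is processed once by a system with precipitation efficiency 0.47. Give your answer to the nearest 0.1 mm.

PW ≈ 17.6 mm; precipitation ≈ 8.3 mm

Precipitable water is the column-integrated vapour mass per unit area: PW = (1/g) Σ q̄ Δp, with q in kg/kg and Δp in Pa (1 kg/m² of water = 1 mm).
Layer 101.5–52 kPa: Δp = 495 hPa = 49500 Pa, q̄ = 0.0032 kg/kg → 0.0032 × 49500 / 9.8 = 16.16 mm
Layer 52–36 kPa: Δp = 160 hPa = 16000 Pa, q̄ = 0.00067 kg/kg → 0.00067 × 16000 / 9.8 = 1.09 mm
Layer 36–25 kPa: Δp = 110 hPa = 11000 Pa, q̄ = 0.00028 kg/kg → 0.00028 × 11000 / 9.8 = 0.31 mm
PW = 16.16 + 1.09 + 0.31 = 17.56 ≈ 17.6 mm.
Precipitation = ε × PW = 0.47 × 17.6 = 8.3 mm.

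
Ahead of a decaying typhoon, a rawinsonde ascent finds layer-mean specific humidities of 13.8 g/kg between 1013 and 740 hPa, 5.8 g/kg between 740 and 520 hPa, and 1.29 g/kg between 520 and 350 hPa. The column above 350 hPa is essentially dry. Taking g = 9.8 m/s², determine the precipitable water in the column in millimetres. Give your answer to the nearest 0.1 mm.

PW ≈ 53.7 mm

Precipitable water is the column-integrated vapour mass per unit area: PW = (1/g) Σ q̄ Δp, with q in kg/kg and Δp in Pa (1 kg/m² of water = 1 mm).
Layer 1013–740 hPa: Δp = 273 hPa = 27300 Pa, q̄ = 0.0138 kg/kg → 0.0138 × 27300 / 9.8 = 38.44 mm
Layer 740–520 hPa: Δp = 220 hPa = 22000 Pa, q̄ = 0.0058 kg/kg → 0.0058 × 22000 / 9.8 = 13.02 mm
Layer 520–350 hPa: Δp = 170 hPa = 17000 Pa, q̄ = 0.00129 kg/kg → 0.00129 × 17000 / 9.8 = 2.24 mm
PW = 38.44 + 13.02 + 2.24 = 53.70 ≈ 53.7 mm.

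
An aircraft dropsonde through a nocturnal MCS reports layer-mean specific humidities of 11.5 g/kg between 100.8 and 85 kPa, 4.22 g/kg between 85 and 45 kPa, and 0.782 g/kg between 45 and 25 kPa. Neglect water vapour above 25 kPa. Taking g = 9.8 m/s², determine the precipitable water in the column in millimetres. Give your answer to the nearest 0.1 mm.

Precipitable water is the column-integrated vapour mass per unit area: PW = (1/g) Σ q̄ Δp, with q in kg/kg and Δp in Pa (1 kg/m² of water = 1 mm).
Layer 100.8–85 kPa: Δp = 158 hPa = 15800 Pa, q̄ = 0.0115 kg/kg → 0.0115 × 15800 / 9.8 = 18.54 mm
Layer 85–45 kPa: Δp = 400 hPa = 40000 Pa, q̄ = 0.00422 kg/kg → 0.00422 × 40000 / 9.8 = 17.22 mm
Layer 45–25 kPa: Δp = 200 hPa = 20000 Pa, q̄ = 0.000782 kg/kg → 0.000782 × 20000 / 9.8 = 1.60 mm
PW = 18.54 + 17.22 + 1.60 = 37.36 ≈ 37.4 mm.

PW ≈ 37.4 mm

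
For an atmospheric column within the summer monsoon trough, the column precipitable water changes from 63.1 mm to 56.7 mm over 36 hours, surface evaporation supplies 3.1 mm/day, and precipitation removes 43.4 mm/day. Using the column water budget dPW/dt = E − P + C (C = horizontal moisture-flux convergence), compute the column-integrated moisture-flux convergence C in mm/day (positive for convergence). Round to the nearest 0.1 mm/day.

C ≈ 36.0 mm/day

dPW/dt = (56.7 − 63.1) mm / (36/24 day) = -4.267 mm/day.
C = dPW/dt − E + P = (-4.267) − 3.1 + 43.4 = 36.0 mm/day.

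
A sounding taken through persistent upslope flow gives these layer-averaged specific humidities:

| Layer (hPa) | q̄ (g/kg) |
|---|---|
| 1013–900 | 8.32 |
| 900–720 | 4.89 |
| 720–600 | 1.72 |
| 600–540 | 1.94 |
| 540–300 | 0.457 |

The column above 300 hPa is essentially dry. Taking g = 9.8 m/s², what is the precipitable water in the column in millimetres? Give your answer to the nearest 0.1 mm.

PW ≈ 23.0 mm

Precipitable water is the column-integrated vapour mass per unit area: PW = (1/g) Σ q̄ Δp, with q in kg/kg and Δp in Pa (1 kg/m² of water = 1 mm).
Layer 1013–900 hPa: Δp = 113 hPa = 11300 Pa, q̄ = 0.00832 kg/kg → 0.00832 × 11300 / 9.8 = 9.59 mm
Layer 900–720 hPa: Δp = 180 hPa = 18000 Pa, q̄ = 0.00489 kg/kg → 0.00489 × 18000 / 9.8 = 8.98 mm
Layer 720–600 hPa: Δp = 120 hPa = 12000 Pa, q̄ = 0.00172 kg/kg → 0.00172 × 12000 / 9.8 = 2.11 mm
Layer 600–540 hPa: Δp = 60 hPa = 6000 Pa, q̄ = 0.00194 kg/kg → 0.00194 × 6000 / 9.8 = 1.19 mm
Layer 540–300 hPa: Δp = 240 hPa = 24000 Pa, q̄ = 0.000457 kg/kg → 0.000457 × 24000 / 9.8 = 1.12 mm
PW = 9.59 + 8.98 + 2.11 + 1.19 + 1.12 = 22.99 ≈ 23.0 mm.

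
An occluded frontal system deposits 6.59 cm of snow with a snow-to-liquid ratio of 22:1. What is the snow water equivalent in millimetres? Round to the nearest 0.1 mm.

SWE ≈ 3.0 mm

SWE = snow depth / ratio = 6.59 cm / 22 = 0.300 cm = 3.0 mm.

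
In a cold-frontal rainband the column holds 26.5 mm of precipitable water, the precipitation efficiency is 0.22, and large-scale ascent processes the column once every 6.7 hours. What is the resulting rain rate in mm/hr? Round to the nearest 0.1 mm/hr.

Each overturning extracts ε × PW = 0.22 × 26.5 = 5.83 mm.
Rate = ε·PW / τ = 5.83 / 6.7 h = 0.9 mm/hr.

R ≈ 0.9 mm/hr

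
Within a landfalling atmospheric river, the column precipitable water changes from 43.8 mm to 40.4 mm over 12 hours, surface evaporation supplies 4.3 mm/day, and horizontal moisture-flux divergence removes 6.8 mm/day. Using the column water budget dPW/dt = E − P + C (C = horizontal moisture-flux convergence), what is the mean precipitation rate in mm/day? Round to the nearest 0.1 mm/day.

dPW/dt = (40.4 − 43.8) mm / (12/24 day) = -6.800 mm/day.
P = E + C − dPW/dt = 4.3 + (-6.8) − (-6.800) = 4.3 mm/day.

P ≈ 4.3 mm/day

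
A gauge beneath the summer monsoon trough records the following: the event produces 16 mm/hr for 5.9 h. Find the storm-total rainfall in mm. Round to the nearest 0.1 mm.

total ≈ 94.4 mm

Total = Σ Rᵢ Δtᵢ = 16 × 5.9
      = 94.4 = 94.4 mm.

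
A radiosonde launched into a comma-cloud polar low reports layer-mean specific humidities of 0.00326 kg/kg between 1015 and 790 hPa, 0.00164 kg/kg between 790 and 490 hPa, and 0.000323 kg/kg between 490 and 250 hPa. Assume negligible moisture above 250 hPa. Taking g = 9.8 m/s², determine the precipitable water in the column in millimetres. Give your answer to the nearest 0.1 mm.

Precipitable water is the column-integrated vapour mass per unit area: PW = (1/g) Σ q̄ Δp, with q in kg/kg and Δp in Pa (1 kg/m² of water = 1 mm).
Layer 1015–790 hPa: Δp = 225 hPa = 22500 Pa, q̄ = 0.00326 kg/kg → 0.00326 × 22500 / 9.8 = 7.48 mm
Layer 790–490 hPa: Δp = 300 hPa = 30000 Pa, q̄ = 0.00164 kg/kg → 0.00164 × 30000 / 9.8 = 5.02 mm
Layer 490–250 hPa: Δp = 240 hPa = 24000 Pa, q̄ = 0.000323 kg/kg → 0.000323 × 24000 / 9.8 = 0.79 mm
PW = 7.48 + 5.02 + 0.79 = 13.29 ≈ 13.3 mm.

PW ≈ 13.3 mm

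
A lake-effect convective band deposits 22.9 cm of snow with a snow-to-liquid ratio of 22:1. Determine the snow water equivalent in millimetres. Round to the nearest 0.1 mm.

SWE = snow depth / ratio = 22.9 cm / 22 = 1.041 cm = 10.4 mm.

SWE ≈ 10.4 mm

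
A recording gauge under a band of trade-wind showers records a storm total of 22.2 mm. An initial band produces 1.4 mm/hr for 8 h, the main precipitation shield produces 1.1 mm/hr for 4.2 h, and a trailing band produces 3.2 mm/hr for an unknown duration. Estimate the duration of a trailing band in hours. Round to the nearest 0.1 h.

Known phases: 1.4 × 8 + 1.1 × 4.2 = 11.2 + 4.62 = 15.82 mm.
Remaining depth = 22.2 − 15.82 = 6.38 mm.
Duration = 6.38 / 3.2 = 2.0 h.

duration ≈ 2.0 h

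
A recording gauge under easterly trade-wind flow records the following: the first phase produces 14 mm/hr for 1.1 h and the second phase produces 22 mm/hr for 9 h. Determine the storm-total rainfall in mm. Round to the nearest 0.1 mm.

total ≈ 213.4 mm

Total = Σ Rᵢ Δtᵢ = 14 × 1.1 + 22 × 9
      = 15.4 + 198 = 213.4 mm.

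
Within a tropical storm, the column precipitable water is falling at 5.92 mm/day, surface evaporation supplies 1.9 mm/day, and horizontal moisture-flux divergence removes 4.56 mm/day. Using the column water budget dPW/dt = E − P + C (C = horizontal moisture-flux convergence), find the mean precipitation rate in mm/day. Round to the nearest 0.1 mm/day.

P ≈ 3.3 mm/day

dPW/dt = -5.92 mm/day.
P = E + C − dPW/dt = 1.9 + (-4.56) − (-5.92) = 3.3 mm/day.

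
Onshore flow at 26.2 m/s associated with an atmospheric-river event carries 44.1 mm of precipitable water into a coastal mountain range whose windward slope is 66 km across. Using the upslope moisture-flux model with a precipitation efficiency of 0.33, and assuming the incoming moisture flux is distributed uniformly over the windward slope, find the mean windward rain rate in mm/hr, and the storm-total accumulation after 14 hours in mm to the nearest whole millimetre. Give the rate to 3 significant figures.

R ≈ 20.8 mm/hr; total ≈ 291 mm

Incoming column moisture flux per unit ridge length: F = V × PW = 26.2 × 44.1 = 1155.42 mm·m/s.
Spread over the 66 km slope with efficiency ε = 0.33: R = ε·F/W = 0.33 × 1155.42 / 66000 m = 5.777e-03 mm/s.
R = 5.777e-03 × 3600 = 20.8 mm/hr.
Over 14 h: total = 20.8 × 14 = 291.2 ≈ 291 mm.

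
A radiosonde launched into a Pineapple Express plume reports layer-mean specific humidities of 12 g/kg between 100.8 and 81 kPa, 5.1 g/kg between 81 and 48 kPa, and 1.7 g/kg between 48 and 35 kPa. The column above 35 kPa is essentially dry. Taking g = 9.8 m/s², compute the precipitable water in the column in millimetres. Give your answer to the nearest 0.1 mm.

PW ≈ 43.7 mm

Precipitable water is the column-integrated vapour mass per unit area: PW = (1/g) Σ q̄ Δp, with q in kg/kg and Δp in Pa (1 kg/m² of water = 1 mm).
Layer 100.8–81 kPa: Δp = 198 hPa = 19800 Pa, q̄ = 0.012 kg/kg → 0.012 × 19800 / 9.8 = 24.24 mm
Layer 81–48 kPa: Δp = 330 hPa = 33000 Pa, q̄ = 0.0051 kg/kg → 0.0051 × 33000 / 9.8 = 17.17 mm
Layer 48–35 kPa: Δp = 130 hPa = 13000 Pa, q̄ = 0.0017 kg/kg → 0.0017 × 13000 / 9.8 = 2.26 mm
PW = 24.24 + 17.17 + 2.26 = 43.67 ≈ 43.7 mm.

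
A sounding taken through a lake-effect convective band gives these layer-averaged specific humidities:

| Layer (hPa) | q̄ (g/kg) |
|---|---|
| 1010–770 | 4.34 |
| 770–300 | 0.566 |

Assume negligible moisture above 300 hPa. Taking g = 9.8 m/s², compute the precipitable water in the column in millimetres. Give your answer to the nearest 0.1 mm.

PW ≈ 13.3 mm

Precipitable water is the column-integrated vapour mass per unit area: PW = (1/g) Σ q̄ Δp, with q in kg/kg and Δp in Pa (1 kg/m² of water = 1 mm).
Layer 1010–770 hPa: Δp = 240 hPa = 24000 Pa, q̄ = 0.00434 kg/kg → 0.00434 × 24000 / 9.8 = 10.63 mm
Layer 770–300 hPa: Δp = 470 hPa = 47000 Pa, q̄ = 0.000566 kg/kg → 0.000566 × 47000 / 9.8 = 2.71 mm
PW = 10.63 + 2.71 = 13.34 ≈ 13.3 mm.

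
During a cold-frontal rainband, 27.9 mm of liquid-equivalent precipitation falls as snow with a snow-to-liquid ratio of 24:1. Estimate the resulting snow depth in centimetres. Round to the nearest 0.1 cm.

snow depth ≈ 67.0 cm

Snow depth = liquid × ratio = 27.9 mm × 24 = 669.6 mm = 67.0 cm.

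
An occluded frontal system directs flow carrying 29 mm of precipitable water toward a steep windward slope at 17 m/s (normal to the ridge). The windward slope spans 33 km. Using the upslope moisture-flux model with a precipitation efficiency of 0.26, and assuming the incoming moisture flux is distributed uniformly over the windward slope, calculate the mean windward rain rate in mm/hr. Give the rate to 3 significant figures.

Incoming column moisture flux per unit ridge length: F = V × PW = 17 × 29 = 493 mm·m/s.
Spread over the 33 km slope with efficiency ε = 0.26: R = ε·F/W = 0.26 × 493 / 33000 m = 3.884e-03 mm/s.
R = 3.884e-03 × 3600 = 14.0 mm/hr.

R ≈ 14.0 mm/hr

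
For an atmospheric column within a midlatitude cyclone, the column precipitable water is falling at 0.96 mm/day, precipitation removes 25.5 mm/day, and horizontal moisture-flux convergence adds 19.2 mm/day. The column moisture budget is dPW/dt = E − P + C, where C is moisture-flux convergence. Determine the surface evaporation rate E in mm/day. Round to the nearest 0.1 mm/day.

dPW/dt = -0.96 mm/day.
E = dPW/dt + P − C = (-0.96) + 25.5 − (19.2) = 5.3 mm/day.

E ≈ 5.3 mm/day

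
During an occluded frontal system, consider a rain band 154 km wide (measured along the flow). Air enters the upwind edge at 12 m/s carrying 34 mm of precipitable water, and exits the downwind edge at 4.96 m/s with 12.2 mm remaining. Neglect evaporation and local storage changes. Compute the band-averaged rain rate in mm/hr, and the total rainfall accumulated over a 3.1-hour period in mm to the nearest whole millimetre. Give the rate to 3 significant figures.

Column moisture flux per unit crosswind length is F = V × PW.
Inflow: F_in = 12 × 34 = 408 mm·m/s
Outflow: F_out = 4.96 × 12.2 = 60.512 mm·m/s
Steady-state rate R = (F_in − F_out)/L = (408 − 60.512) / 154000 m = 2.256e-03 mm/s.
R = 2.256e-03 × 3600 = 8.12 mm/hr.
Over 3.1 h: total = 8.12 × 3.1 = 25.172 ≈ 25 mm.

R ≈ 8.12 mm/hr; total ≈ 25 mm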